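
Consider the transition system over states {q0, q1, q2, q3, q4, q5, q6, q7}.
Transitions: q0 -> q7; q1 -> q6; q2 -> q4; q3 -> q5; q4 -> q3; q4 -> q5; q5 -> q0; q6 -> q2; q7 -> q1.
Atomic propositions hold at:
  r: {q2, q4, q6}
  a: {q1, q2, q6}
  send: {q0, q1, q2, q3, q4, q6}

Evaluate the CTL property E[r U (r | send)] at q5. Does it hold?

Sat(r | send) = {q0, q1, q2, q3, q4, q6}
E[r U (r | send)]: least fixpoint, start Z0 = Sat((r | send)) = {q0, q1, q2, q3, q4, q6}, add states in Sat(r) with some successor in Z. Already a fixed point.
Sat(E[r U (r | send)]) = {q0, q1, q2, q3, q4, q6}
q5 ∉ Sat(E[r U (r | send)]) = {q0, q1, q2, q3, q4, q6}, so the formula does not hold at q5.

No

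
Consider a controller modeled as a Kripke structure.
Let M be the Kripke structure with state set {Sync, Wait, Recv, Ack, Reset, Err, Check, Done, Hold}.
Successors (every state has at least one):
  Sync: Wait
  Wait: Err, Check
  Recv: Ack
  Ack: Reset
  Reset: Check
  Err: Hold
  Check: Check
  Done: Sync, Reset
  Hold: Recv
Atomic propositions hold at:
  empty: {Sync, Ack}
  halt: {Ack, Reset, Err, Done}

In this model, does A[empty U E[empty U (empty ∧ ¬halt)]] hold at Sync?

Sat(¬halt) = {Sync, Wait, Recv, Check, Hold}
Sat(empty ∧ ¬halt) = {Sync}
E[empty U (empty ∧ ¬halt)]: least fixpoint, start Z0 = Sat((empty ∧ ¬halt)) = {Sync}, add states in Sat(empty) with some successor in Z. Already a fixed point.
Sat(E[empty U (empty ∧ ¬halt)]) = {Sync}
A[empty U E[empty U (empty ∧ ¬halt)]]: least fixpoint, start Z0 = Sat(E[empty U (empty ∧ ¬halt)]) = {Sync}, add states in Sat(empty) with every successor in Z. Already a fixed point.
Sat(A[empty U E[empty U (empty ∧ ¬halt)]]) = {Sync}
Sync ∈ Sat(A[empty U E[empty U (empty ∧ ¬halt)]]) = {Sync}, so the formula holds at Sync.

Yes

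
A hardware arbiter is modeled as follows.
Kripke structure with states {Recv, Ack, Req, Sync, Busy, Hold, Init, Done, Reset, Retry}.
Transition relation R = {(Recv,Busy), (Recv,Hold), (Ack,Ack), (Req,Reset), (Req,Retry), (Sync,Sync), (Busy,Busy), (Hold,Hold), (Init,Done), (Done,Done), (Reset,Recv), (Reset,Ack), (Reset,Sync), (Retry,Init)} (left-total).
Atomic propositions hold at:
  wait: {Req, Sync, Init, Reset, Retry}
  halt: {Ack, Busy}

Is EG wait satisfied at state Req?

EG wait: greatest fixpoint, start Z0 = {Req, Sync, Init, Reset, Retry}, keep only states in Sat with some successor in Z. Z1 = {Req, Sync, Reset, Retry}; Z2 = {Req, Sync, Reset}; fixed.
Sat(EG wait) = {Req, Sync, Reset}
Req ∈ Sat(EG wait) = {Req, Sync, Reset}, so the formula holds at Req.

Yes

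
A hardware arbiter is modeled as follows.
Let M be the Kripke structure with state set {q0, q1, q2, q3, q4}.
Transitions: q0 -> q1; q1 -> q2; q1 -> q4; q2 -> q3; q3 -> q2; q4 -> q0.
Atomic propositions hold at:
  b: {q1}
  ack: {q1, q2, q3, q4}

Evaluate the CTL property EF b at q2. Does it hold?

No

EF b: least fixpoint, start Z0 = {q1}, add states with some successor in Z. Z1 = {q0, q1}; Z2 = {q0, q1, q4}; fixed.
Sat(EF b) = {q0, q1, q4}
q2 ∉ Sat(EF b) = {q0, q1, q4}, so the formula does not hold at q2.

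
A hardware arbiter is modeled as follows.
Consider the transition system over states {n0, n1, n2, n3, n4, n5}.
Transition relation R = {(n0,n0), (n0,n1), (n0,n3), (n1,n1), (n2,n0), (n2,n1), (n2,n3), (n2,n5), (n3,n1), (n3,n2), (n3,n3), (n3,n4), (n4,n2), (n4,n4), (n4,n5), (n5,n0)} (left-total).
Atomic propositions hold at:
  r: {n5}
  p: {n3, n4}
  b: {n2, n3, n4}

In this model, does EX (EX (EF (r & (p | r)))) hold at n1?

Sat(p | r) = {n3, n4, n5}
Sat(r & (p | r)) = {n5}
EF (r & (p | r)): least fixpoint, start Z0 = {n5}, add states with some successor in Z. Z1 = {n2, n4, n5}; Z2 = {n2, n3, n4, n5}; Z3 = {n0, n2, n3, n4, n5}; fixed.
Sat(EF (r & (p | r))) = {n0, n2, n3, n4, n5}
Sat(EX (EF (r & (p | r)))) = {s : some successor in {n0, n2, n3, n4, n5}} = {n0, n2, n3, n4, n5}
Sat(EX (EX (EF (r & (p | r))))) = {s : some successor in {n0, n2, n3, n4, n5}} = {n0, n2, n3, n4, n5}
n1 ∉ Sat(EX (EX (EF (r & (p | r))))) = {n0, n2, n3, n4, n5}, so the formula does not hold at n1.

No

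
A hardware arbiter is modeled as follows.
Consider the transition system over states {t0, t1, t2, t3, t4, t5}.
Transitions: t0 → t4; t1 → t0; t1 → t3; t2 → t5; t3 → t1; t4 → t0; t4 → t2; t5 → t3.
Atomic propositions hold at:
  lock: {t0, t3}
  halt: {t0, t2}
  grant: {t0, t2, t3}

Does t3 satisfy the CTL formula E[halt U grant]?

E[halt U grant]: least fixpoint, start Z0 = Sat(grant) = {t0, t2, t3}, add states in Sat(halt) with some successor in Z. Already a fixed point.
Sat(E[halt U grant]) = {t0, t2, t3}
t3 ∈ Sat(E[halt U grant]) = {t0, t2, t3}, so the formula holds at t3.

Yes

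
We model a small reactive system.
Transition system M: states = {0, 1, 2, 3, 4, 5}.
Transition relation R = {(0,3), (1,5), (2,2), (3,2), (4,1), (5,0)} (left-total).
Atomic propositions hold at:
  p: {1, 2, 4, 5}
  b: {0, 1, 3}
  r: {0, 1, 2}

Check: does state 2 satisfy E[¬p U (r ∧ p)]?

Yes

Sat(¬p) = {0, 3}
Sat(r ∧ p) = {1, 2}
E[¬p U (r ∧ p)]: least fixpoint, start Z0 = Sat((r ∧ p)) = {1, 2}, add states in Sat(¬p) with some successor in Z. Z1 = {1, 2, 3}; Z2 = {0, 1, 2, 3}; fixed.
Sat(E[¬p U (r ∧ p)]) = {0, 1, 2, 3}
2 ∈ Sat(E[¬p U (r ∧ p)]) = {0, 1, 2, 3}, so the formula holds at 2.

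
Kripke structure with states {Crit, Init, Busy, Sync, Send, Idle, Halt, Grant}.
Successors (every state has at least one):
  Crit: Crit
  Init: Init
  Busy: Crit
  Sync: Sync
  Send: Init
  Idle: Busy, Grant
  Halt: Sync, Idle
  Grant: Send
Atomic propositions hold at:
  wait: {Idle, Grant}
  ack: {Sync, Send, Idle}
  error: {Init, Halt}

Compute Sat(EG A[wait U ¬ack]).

Sat(¬ack) = {Crit, Init, Busy, Halt, Grant}
A[wait U ¬ack]: least fixpoint, start Z0 = Sat(¬ack) = {Crit, Init, Busy, Halt, Grant}, add states in Sat(wait) with every successor in Z. Z1 = {Crit, Init, Busy, Idle, Halt, Grant}; fixed.
Sat(A[wait U ¬ack]) = {Crit, Init, Busy, Idle, Halt, Grant}
EG A[wait U ¬ack]: greatest fixpoint, start Z0 = {Crit, Init, Busy, Idle, Halt, Grant}, keep only states in Sat with some successor in Z. Z1 = {Crit, Init, Busy, Idle, Halt}; fixed.
Sat(EG A[wait U ¬ack]) = {Crit, Init, Busy, Idle, Halt}

{Crit, Init, Busy, Idle, Halt}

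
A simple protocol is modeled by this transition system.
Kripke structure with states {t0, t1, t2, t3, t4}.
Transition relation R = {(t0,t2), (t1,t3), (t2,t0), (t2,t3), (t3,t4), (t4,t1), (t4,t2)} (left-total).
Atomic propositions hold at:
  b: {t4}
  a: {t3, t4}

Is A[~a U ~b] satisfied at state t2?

Yes

Sat(~a) = {t0, t1, t2}
Sat(~b) = {t0, t1, t2, t3}
A[~a U ~b]: least fixpoint, start Z0 = Sat(~b) = {t0, t1, t2, t3}, add states in Sat(~a) with every successor in Z. Already a fixed point.
Sat(A[~a U ~b]) = {t0, t1, t2, t3}
t2 ∈ Sat(A[~a U ~b]) = {t0, t1, t2, t3}, so the formula holds at t2.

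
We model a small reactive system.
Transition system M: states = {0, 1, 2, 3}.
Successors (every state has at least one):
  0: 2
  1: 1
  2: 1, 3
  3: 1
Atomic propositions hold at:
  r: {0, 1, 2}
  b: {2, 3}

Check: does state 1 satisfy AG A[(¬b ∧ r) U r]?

Yes

Sat(¬b) = {0, 1}
Sat(¬b ∧ r) = {0, 1}
A[(¬b ∧ r) U r]: least fixpoint, start Z0 = Sat(r) = {0, 1, 2}, add states in Sat(¬b ∧ r) with every successor in Z. Already a fixed point.
Sat(A[(¬b ∧ r) U r]) = {0, 1, 2}
AG A[(¬b ∧ r) U r]: greatest fixpoint, start Z0 = {0, 1, 2}, keep only states in Sat with every successor in Z. Z1 = {0, 1}; Z2 = {1}; fixed.
Sat(AG A[(¬b ∧ r) U r]) = {1}
1 ∈ Sat(AG A[(¬b ∧ r) U r]) = {1}, so the formula holds at 1.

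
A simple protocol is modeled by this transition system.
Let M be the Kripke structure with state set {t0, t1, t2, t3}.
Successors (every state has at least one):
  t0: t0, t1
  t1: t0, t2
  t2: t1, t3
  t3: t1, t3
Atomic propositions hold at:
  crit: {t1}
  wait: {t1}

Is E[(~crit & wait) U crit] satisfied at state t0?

Sat(~crit) = {t0, t2, t3}
Sat(~crit & wait) = ∅
E[(~crit & wait) U crit]: least fixpoint, start Z0 = Sat(crit) = {t1}, add states in Sat(~crit & wait) with some successor in Z. Already a fixed point.
Sat(E[(~crit & wait) U crit]) = {t1}
t0 ∉ Sat(E[(~crit & wait) U crit]) = {t1}, so the formula does not hold at t0.

No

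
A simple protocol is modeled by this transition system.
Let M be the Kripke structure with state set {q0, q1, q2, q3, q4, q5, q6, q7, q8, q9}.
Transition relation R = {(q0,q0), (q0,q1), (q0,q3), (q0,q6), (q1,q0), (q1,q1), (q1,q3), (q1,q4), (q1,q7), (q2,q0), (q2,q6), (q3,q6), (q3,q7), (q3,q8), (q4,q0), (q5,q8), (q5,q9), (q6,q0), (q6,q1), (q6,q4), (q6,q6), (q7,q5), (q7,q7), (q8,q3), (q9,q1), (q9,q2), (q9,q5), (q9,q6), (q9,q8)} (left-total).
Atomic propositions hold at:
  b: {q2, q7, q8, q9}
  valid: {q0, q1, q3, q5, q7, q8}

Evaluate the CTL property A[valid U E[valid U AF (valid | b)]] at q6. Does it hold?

No

Sat(valid | b) = {q0, q1, q2, q3, q5, q7, q8, q9}
AF (valid | b): least fixpoint, start Z0 = {q0, q1, q2, q3, q5, q7, q8, q9}, add states with every successor in Z. Z1 = {q0, q1, q2, q3, q4, q5, q7, q8, q9}; fixed.
Sat(AF (valid | b)) = {q0, q1, q2, q3, q4, q5, q7, q8, q9}
E[valid U AF (valid | b)]: least fixpoint, start Z0 = Sat(AF (valid | b)) = {q0, q1, q2, q3, q4, q5, q7, q8, q9}, add states in Sat(valid) with some successor in Z. Already a fixed point.
Sat(E[valid U AF (valid | b)]) = {q0, q1, q2, q3, q4, q5, q7, q8, q9}
A[valid U E[valid U AF (valid | b)]]: least fixpoint, start Z0 = Sat(E[valid U AF (valid | b)]) = {q0, q1, q2, q3, q4, q5, q7, q8, q9}, add states in Sat(valid) with every successor in Z. Already a fixed point.
Sat(A[valid U E[valid U AF (valid | b)]]) = {q0, q1, q2, q3, q4, q5, q7, q8, q9}
q6 ∉ Sat(A[valid U E[valid U AF (valid | b)]]) = {q0, q1, q2, q3, q4, q5, q7, q8, q9}, so the formula does not hold at q6.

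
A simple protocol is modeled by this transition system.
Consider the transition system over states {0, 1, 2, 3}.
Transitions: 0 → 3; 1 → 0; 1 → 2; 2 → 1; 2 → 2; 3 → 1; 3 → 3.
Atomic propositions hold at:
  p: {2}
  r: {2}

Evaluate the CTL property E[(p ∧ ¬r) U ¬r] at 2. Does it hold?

Sat(¬r) = {0, 1, 3}
Sat(p ∧ ¬r) = ∅
E[(p ∧ ¬r) U ¬r]: least fixpoint, start Z0 = Sat(¬r) = {0, 1, 3}, add states in Sat(p ∧ ¬r) with some successor in Z. Already a fixed point.
Sat(E[(p ∧ ¬r) U ¬r]) = {0, 1, 3}
2 ∉ Sat(E[(p ∧ ¬r) U ¬r]) = {0, 1, 3}, so the formula does not hold at 2.

No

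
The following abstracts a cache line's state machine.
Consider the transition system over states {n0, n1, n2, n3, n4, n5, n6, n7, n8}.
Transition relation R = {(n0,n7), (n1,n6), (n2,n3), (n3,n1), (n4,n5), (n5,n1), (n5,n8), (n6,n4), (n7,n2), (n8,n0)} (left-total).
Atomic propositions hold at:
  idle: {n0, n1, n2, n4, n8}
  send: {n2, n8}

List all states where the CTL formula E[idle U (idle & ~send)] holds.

Sat(~send) = {n0, n1, n3, n4, n5, n6, n7}
Sat(idle & ~send) = {n0, n1, n4}
E[idle U (idle & ~send)]: least fixpoint, start Z0 = Sat((idle & ~send)) = {n0, n1, n4}, add states in Sat(idle) with some successor in Z. Z1 = {n0, n1, n4, n8}; fixed.
Sat(E[idle U (idle & ~send)]) = {n0, n1, n4, n8}

{n0, n1, n4, n8}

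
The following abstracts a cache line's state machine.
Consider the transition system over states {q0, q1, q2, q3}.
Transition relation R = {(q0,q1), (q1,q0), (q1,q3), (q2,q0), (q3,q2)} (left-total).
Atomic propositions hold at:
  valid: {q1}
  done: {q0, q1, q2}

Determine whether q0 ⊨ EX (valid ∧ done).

Yes

Sat(valid ∧ done) = {q1}
Sat(EX (valid ∧ done)) = {s : some successor in {q1}} = {q0}
q0 ∈ Sat(EX (valid ∧ done)) = {q0}, so the formula holds at q0.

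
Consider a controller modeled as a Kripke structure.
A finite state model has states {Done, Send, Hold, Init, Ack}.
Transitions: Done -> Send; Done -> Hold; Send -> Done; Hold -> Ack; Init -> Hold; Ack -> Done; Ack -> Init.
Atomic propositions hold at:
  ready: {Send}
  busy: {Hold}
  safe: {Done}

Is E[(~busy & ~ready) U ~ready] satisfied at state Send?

Sat(~busy) = {Done, Send, Init, Ack}
Sat(~ready) = {Done, Hold, Init, Ack}
Sat(~busy & ~ready) = {Done, Init, Ack}
E[(~busy & ~ready) U ~ready]: least fixpoint, start Z0 = Sat(~ready) = {Done, Hold, Init, Ack}, add states in Sat(~busy & ~ready) with some successor in Z. Already a fixed point.
Sat(E[(~busy & ~ready) U ~ready]) = {Done, Hold, Init, Ack}
Send ∉ Sat(E[(~busy & ~ready) U ~ready]) = {Done, Hold, Init, Ack}, so the formula does not hold at Send.

No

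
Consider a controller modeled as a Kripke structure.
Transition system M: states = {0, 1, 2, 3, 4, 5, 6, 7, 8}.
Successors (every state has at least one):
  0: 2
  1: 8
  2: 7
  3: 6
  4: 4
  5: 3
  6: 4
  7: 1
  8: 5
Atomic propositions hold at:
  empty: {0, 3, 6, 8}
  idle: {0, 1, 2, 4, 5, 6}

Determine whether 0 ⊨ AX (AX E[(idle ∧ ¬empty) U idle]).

No

Sat(¬empty) = {1, 2, 4, 5, 7}
Sat(idle ∧ ¬empty) = {1, 2, 4, 5}
E[(idle ∧ ¬empty) U idle]: least fixpoint, start Z0 = Sat(idle) = {0, 1, 2, 4, 5, 6}, add states in Sat(idle ∧ ¬empty) with some successor in Z. Already a fixed point.
Sat(E[(idle ∧ ¬empty) U idle]) = {0, 1, 2, 4, 5, 6}
Sat(AX E[(idle ∧ ¬empty) U idle]) = {s : every successor in {0, 1, 2, 4, 5, 6}} = {0, 3, 4, 6, 7, 8}
Sat(AX (AX E[(idle ∧ ¬empty) U idle])) = {s : every successor in {0, 3, 4, 6, 7, 8}} = {1, 2, 3, 4, 5, 6}
0 ∉ Sat(AX (AX E[(idle ∧ ¬empty) U idle])) = {1, 2, 3, 4, 5, 6}, so the formula does not hold at 0.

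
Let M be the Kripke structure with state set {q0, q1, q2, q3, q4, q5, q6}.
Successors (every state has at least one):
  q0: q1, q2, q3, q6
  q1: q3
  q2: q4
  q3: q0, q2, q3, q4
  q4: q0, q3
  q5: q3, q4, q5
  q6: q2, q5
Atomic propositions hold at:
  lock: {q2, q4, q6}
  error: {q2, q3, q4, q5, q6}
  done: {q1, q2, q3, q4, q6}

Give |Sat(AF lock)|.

3

AF lock: least fixpoint, start Z0 = {q2, q4, q6}, add states with every successor in Z. Already a fixed point.
Sat(AF lock) = {q2, q4, q6}
|Sat(AF lock)| = |{q2, q4, q6}| = 3.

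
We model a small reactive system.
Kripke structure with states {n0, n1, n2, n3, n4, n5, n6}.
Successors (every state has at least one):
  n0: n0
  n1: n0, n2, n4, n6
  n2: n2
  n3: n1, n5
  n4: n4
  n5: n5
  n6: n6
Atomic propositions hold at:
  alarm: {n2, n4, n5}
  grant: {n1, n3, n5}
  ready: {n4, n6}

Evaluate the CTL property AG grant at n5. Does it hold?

AG grant: greatest fixpoint, start Z0 = {n1, n3, n5}, keep only states in Sat with every successor in Z. Z1 = {n3, n5}; Z2 = {n5}; fixed.
Sat(AG grant) = {n5}
n5 ∈ Sat(AG grant) = {n5}, so the formula holds at n5.

Yes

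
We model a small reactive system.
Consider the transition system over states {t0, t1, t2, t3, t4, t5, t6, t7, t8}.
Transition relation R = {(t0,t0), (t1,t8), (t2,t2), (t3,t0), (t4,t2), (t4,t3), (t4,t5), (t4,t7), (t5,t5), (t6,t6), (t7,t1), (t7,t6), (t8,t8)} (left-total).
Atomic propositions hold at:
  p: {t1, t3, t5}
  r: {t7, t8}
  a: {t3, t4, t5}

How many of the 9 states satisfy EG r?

EG r: greatest fixpoint, start Z0 = {t7, t8}, keep only states in Sat with some successor in Z. Z1 = {t8}; fixed.
Sat(EG r) = {t8}
|Sat(EG r)| = |{t8}| = 1.

1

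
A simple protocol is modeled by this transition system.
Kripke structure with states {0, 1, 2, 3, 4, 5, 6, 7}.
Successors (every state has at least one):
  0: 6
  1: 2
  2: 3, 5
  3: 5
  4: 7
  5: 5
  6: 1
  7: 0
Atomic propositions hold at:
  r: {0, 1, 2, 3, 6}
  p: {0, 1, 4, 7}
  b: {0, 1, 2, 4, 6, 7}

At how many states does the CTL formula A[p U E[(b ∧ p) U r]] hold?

7

Sat(b ∧ p) = {0, 1, 4, 7}
E[(b ∧ p) U r]: least fixpoint, start Z0 = Sat(r) = {0, 1, 2, 3, 6}, add states in Sat(b ∧ p) with some successor in Z. Z1 = {0, 1, 2, 3, 6, 7}; Z2 = {0, 1, 2, 3, 4, 6, 7}; fixed.
Sat(E[(b ∧ p) U r]) = {0, 1, 2, 3, 4, 6, 7}
A[p U E[(b ∧ p) U r]]: least fixpoint, start Z0 = Sat(E[(b ∧ p) U r]) = {0, 1, 2, 3, 4, 6, 7}, add states in Sat(p) with every successor in Z. Already a fixed point.
Sat(A[p U E[(b ∧ p) U r]]) = {0, 1, 2, 3, 4, 6, 7}
|Sat(A[p U E[(b ∧ p) U r]])| = |{0, 1, 2, 3, 4, 6, 7}| = 7.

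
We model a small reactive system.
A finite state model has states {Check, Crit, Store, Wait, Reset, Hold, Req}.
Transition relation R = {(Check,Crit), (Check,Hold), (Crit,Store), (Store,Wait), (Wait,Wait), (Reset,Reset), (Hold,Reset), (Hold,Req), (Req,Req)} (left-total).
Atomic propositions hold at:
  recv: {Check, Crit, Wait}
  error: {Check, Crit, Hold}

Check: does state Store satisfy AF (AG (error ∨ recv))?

Sat(error ∨ recv) = {Check, Crit, Wait, Hold}
AG (error ∨ recv): greatest fixpoint, start Z0 = {Check, Crit, Wait, Hold}, keep only states in Sat with every successor in Z. Z1 = {Check, Wait}; Z2 = {Wait}; fixed.
Sat(AG (error ∨ recv)) = {Wait}
AF (AG (error ∨ recv)): least fixpoint, start Z0 = {Wait}, add states with every successor in Z. Z1 = {Store, Wait}; Z2 = {Crit, Store, Wait}; fixed.
Sat(AF (AG (error ∨ recv))) = {Crit, Store, Wait}
Store ∈ Sat(AF (AG (error ∨ recv))) = {Crit, Store, Wait}, so the formula holds at Store.

Yes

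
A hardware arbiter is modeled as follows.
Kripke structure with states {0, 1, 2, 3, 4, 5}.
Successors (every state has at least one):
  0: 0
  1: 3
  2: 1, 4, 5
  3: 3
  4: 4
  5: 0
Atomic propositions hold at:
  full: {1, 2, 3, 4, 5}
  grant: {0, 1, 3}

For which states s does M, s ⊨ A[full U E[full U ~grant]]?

Sat(~grant) = {2, 4, 5}
E[full U ~grant]: least fixpoint, start Z0 = Sat(~grant) = {2, 4, 5}, add states in Sat(full) with some successor in Z. Already a fixed point.
Sat(E[full U ~grant]) = {2, 4, 5}
A[full U E[full U ~grant]]: least fixpoint, start Z0 = Sat(E[full U ~grant]) = {2, 4, 5}, add states in Sat(full) with every successor in Z. Already a fixed point.
Sat(A[full U E[full U ~grant]]) = {2, 4, 5}

{2, 4, 5}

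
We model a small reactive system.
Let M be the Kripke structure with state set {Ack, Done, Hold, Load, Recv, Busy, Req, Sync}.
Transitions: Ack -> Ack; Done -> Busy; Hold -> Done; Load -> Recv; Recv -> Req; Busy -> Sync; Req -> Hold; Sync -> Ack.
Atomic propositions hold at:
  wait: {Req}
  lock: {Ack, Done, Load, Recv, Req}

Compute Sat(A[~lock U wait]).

{Req}

Sat(~lock) = {Hold, Busy, Sync}
A[~lock U wait]: least fixpoint, start Z0 = Sat(wait) = {Req}, add states in Sat(~lock) with every successor in Z. Already a fixed point.
Sat(A[~lock U wait]) = {Req}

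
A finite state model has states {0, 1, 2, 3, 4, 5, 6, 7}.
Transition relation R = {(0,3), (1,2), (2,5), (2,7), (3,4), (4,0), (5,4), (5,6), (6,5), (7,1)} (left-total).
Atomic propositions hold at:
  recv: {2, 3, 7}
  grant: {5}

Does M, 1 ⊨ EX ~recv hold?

Sat(~recv) = {0, 1, 4, 5, 6}
Sat(EX ~recv) = {s : some successor in {0, 1, 4, 5, 6}} = {2, 3, 4, 5, 6, 7}
1 ∉ Sat(EX ~recv) = {2, 3, 4, 5, 6, 7}, so the formula does not hold at 1.

No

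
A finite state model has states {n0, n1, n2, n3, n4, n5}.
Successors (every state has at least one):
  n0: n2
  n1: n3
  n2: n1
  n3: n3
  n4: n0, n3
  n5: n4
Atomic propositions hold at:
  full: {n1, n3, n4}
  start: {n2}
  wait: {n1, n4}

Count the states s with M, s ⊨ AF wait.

5

AF wait: least fixpoint, start Z0 = {n1, n4}, add states with every successor in Z. Z1 = {n1, n2, n4, n5}; Z2 = {n0, n1, n2, n4, n5}; fixed.
Sat(AF wait) = {n0, n1, n2, n4, n5}
|Sat(AF wait)| = |{n0, n1, n2, n4, n5}| = 5.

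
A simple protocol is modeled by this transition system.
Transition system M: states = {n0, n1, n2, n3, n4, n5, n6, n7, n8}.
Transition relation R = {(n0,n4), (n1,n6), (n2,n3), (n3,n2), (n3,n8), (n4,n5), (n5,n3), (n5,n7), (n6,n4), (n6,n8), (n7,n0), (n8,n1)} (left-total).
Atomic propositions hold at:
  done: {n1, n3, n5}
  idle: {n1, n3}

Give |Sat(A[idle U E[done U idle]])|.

E[done U idle]: least fixpoint, start Z0 = Sat(idle) = {n1, n3}, add states in Sat(done) with some successor in Z. Z1 = {n1, n3, n5}; fixed.
Sat(E[done U idle]) = {n1, n3, n5}
A[idle U E[done U idle]]: least fixpoint, start Z0 = Sat(E[done U idle]) = {n1, n3, n5}, add states in Sat(idle) with every successor in Z. Already a fixed point.
Sat(A[idle U E[done U idle]]) = {n1, n3, n5}
|Sat(A[idle U E[done U idle]])| = |{n1, n3, n5}| = 3.

3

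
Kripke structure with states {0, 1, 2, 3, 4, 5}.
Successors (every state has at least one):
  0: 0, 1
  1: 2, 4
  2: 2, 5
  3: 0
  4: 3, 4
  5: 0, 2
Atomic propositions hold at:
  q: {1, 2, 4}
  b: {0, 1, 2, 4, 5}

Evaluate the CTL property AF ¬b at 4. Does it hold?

Sat(¬b) = {3}
AF ¬b: least fixpoint, start Z0 = {3}, add states with every successor in Z. Already a fixed point.
Sat(AF ¬b) = {3}
4 ∉ Sat(AF ¬b) = {3}, so the formula does not hold at 4.

No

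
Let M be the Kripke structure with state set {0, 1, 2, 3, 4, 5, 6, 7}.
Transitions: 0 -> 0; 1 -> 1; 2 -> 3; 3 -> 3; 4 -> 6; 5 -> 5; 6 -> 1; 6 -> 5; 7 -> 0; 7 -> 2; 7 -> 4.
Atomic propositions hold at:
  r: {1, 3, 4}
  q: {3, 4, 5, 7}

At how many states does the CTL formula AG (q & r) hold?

1

Sat(q & r) = {3, 4}
AG (q & r): greatest fixpoint, start Z0 = {3, 4}, keep only states in Sat with every successor in Z. Z1 = {3}; fixed.
Sat(AG (q & r)) = {3}
|Sat(AG (q & r))| = |{3}| = 1.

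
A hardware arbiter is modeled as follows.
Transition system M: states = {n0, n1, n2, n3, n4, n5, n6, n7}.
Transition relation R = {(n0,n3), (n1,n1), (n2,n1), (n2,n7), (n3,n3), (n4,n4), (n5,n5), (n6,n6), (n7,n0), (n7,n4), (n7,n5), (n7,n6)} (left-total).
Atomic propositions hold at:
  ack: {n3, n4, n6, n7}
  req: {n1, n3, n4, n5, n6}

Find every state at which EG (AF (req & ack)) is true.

{n0, n3, n4, n6}

Sat(req & ack) = {n3, n4, n6}
AF (req & ack): least fixpoint, start Z0 = {n3, n4, n6}, add states with every successor in Z. Z1 = {n0, n3, n4, n6}; fixed.
Sat(AF (req & ack)) = {n0, n3, n4, n6}
EG (AF (req & ack)): greatest fixpoint, start Z0 = {n0, n3, n4, n6}, keep only states in Sat with some successor in Z. Already a fixed point.
Sat(EG (AF (req & ack))) = {n0, n3, n4, n6}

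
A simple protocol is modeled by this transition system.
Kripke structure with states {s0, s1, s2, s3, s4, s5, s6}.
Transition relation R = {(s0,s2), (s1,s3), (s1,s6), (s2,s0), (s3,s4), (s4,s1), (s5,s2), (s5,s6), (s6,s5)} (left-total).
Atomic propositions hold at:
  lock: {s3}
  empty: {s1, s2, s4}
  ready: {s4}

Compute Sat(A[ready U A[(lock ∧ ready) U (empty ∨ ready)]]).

Sat(lock ∧ ready) = ∅
Sat(empty ∨ ready) = {s1, s2, s4}
A[(lock ∧ ready) U (empty ∨ ready)]: least fixpoint, start Z0 = Sat((empty ∨ ready)) = {s1, s2, s4}, add states in Sat(lock ∧ ready) with every successor in Z. Already a fixed point.
Sat(A[(lock ∧ ready) U (empty ∨ ready)]) = {s1, s2, s4}
A[ready U A[(lock ∧ ready) U (empty ∨ ready)]]: least fixpoint, start Z0 = Sat(A[(lock ∧ ready) U (empty ∨ ready)]) = {s1, s2, s4}, add states in Sat(ready) with every successor in Z. Already a fixed point.
Sat(A[ready U A[(lock ∧ ready) U (empty ∨ ready)]]) = {s1, s2, s4}

{s1, s2, s4}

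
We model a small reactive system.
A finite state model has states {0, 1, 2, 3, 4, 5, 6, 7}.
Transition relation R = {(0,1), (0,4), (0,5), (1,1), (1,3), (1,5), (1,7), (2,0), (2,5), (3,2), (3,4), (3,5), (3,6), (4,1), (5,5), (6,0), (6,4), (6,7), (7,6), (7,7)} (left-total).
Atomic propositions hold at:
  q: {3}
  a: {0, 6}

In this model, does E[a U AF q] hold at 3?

AF q: least fixpoint, start Z0 = {3}, add states with every successor in Z. Already a fixed point.
Sat(AF q) = {3}
E[a U AF q]: least fixpoint, start Z0 = Sat(AF q) = {3}, add states in Sat(a) with some successor in Z. Already a fixed point.
Sat(E[a U AF q]) = {3}
3 ∈ Sat(E[a U AF q]) = {3}, so the formula holds at 3.

Yes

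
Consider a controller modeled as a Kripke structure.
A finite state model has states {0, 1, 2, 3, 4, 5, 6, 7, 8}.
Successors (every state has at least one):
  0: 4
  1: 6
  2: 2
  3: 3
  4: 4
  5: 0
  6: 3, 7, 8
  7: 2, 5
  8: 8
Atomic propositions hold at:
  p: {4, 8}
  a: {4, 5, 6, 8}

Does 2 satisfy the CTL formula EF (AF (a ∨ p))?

Sat(a ∨ p) = {4, 5, 6, 8}
AF (a ∨ p): least fixpoint, start Z0 = {4, 5, 6, 8}, add states with every successor in Z. Z1 = {0, 1, 4, 5, 6, 8}; fixed.
Sat(AF (a ∨ p)) = {0, 1, 4, 5, 6, 8}
EF (AF (a ∨ p)): least fixpoint, start Z0 = {0, 1, 4, 5, 6, 8}, add states with some successor in Z. Z1 = {0, 1, 4, 5, 6, 7, 8}; fixed.
Sat(EF (AF (a ∨ p))) = {0, 1, 4, 5, 6, 7, 8}
2 ∉ Sat(EF (AF (a ∨ p))) = {0, 1, 4, 5, 6, 7, 8}, so the formula does not hold at 2.

No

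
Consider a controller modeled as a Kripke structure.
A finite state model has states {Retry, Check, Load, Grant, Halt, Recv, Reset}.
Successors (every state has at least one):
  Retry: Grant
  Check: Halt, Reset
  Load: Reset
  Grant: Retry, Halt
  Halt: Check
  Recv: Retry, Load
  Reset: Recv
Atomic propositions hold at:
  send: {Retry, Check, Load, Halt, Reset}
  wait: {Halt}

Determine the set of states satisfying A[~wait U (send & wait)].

{Halt}

Sat(~wait) = {Retry, Check, Load, Grant, Recv, Reset}
Sat(send & wait) = {Halt}
A[~wait U (send & wait)]: least fixpoint, start Z0 = Sat((send & wait)) = {Halt}, add states in Sat(~wait) with every successor in Z. Already a fixed point.
Sat(A[~wait U (send & wait)]) = {Halt}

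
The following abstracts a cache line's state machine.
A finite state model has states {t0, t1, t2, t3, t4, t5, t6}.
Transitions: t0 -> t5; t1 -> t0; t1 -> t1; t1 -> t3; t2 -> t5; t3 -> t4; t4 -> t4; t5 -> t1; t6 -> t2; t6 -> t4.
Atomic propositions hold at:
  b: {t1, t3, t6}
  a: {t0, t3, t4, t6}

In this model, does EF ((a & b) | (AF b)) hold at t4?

No

Sat(a & b) = {t3, t6}
AF b: least fixpoint, start Z0 = {t1, t3, t6}, add states with every successor in Z. Z1 = {t1, t3, t5, t6}; Z2 = {t0, t1, t2, t3, t5, t6}; fixed.
Sat(AF b) = {t0, t1, t2, t3, t5, t6}
Sat((a & b) | (AF b)) = {t0, t1, t2, t3, t5, t6}
EF ((a & b) | (AF b)): least fixpoint, start Z0 = {t0, t1, t2, t3, t5, t6}, add states with some successor in Z. Already a fixed point.
Sat(EF ((a & b) | (AF b))) = {t0, t1, t2, t3, t5, t6}
t4 ∉ Sat(EF ((a & b) | (AF b))) = {t0, t1, t2, t3, t5, t6}, so the formula does not hold at t4.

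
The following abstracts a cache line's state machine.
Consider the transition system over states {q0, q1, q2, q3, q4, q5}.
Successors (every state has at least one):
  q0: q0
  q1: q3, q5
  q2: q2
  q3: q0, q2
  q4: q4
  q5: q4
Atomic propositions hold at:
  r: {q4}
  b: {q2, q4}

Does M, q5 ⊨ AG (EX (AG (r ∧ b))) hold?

Sat(r ∧ b) = {q4}
AG (r ∧ b): greatest fixpoint, start Z0 = {q4}, keep only states in Sat with every successor in Z. Already a fixed point.
Sat(AG (r ∧ b)) = {q4}
Sat(EX (AG (r ∧ b))) = {s : some successor in {q4}} = {q4, q5}
AG (EX (AG (r ∧ b))): greatest fixpoint, start Z0 = {q4, q5}, keep only states in Sat with every successor in Z. Already a fixed point.
Sat(AG (EX (AG (r ∧ b)))) = {q4, q5}
q5 ∈ Sat(AG (EX (AG (r ∧ b)))) = {q4, q5}, so the formula holds at q5.

Yes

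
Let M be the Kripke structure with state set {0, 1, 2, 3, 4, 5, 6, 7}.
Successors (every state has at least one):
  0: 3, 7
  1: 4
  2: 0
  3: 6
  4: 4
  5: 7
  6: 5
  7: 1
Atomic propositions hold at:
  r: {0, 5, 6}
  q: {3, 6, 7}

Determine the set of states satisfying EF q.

EF q: least fixpoint, start Z0 = {3, 6, 7}, add states with some successor in Z. Z1 = {0, 3, 5, 6, 7}; Z2 = {0, 2, 3, 5, 6, 7}; fixed.
Sat(EF q) = {0, 2, 3, 5, 6, 7}

{0, 2, 3, 5, 6, 7}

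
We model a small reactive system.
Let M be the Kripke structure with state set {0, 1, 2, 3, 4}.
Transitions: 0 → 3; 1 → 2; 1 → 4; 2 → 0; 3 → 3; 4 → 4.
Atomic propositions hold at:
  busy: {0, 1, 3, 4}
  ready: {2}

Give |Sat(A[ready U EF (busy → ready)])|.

Sat(busy → ready) = {2}
EF (busy → ready): least fixpoint, start Z0 = {2}, add states with some successor in Z. Z1 = {1, 2}; fixed.
Sat(EF (busy → ready)) = {1, 2}
A[ready U EF (busy → ready)]: least fixpoint, start Z0 = Sat(EF (busy → ready)) = {1, 2}, add states in Sat(ready) with every successor in Z. Already a fixed point.
Sat(A[ready U EF (busy → ready)]) = {1, 2}
|Sat(A[ready U EF (busy → ready)])| = |{1, 2}| = 2.

2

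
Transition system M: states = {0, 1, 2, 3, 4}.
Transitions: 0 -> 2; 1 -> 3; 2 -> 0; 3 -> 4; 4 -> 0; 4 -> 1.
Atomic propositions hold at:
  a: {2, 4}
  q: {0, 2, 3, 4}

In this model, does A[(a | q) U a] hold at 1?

Sat(a | q) = {0, 2, 3, 4}
A[(a | q) U a]: least fixpoint, start Z0 = Sat(a) = {2, 4}, add states in Sat(a | q) with every successor in Z. Z1 = {0, 2, 3, 4}; fixed.
Sat(A[(a | q) U a]) = {0, 2, 3, 4}
1 ∉ Sat(A[(a | q) U a]) = {0, 2, 3, 4}, so the formula does not hold at 1.

No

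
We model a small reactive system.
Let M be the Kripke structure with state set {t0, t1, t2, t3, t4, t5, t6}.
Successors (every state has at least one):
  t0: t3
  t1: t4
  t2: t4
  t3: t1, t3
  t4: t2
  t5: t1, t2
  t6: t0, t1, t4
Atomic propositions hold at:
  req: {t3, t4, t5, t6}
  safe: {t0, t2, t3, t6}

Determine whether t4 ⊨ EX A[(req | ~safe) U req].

Sat(~safe) = {t1, t4, t5}
Sat(req | ~safe) = {t1, t3, t4, t5, t6}
A[(req | ~safe) U req]: least fixpoint, start Z0 = Sat(req) = {t3, t4, t5, t6}, add states in Sat(req | ~safe) with every successor in Z. Z1 = {t1, t3, t4, t5, t6}; fixed.
Sat(A[(req | ~safe) U req]) = {t1, t3, t4, t5, t6}
Sat(EX A[(req | ~safe) U req]) = {s : some successor in {t1, t3, t4, t5, t6}} = {t0, t1, t2, t3, t5, t6}
t4 ∉ Sat(EX A[(req | ~safe) U req]) = {t0, t1, t2, t3, t5, t6}, so the formula does not hold at t4.

No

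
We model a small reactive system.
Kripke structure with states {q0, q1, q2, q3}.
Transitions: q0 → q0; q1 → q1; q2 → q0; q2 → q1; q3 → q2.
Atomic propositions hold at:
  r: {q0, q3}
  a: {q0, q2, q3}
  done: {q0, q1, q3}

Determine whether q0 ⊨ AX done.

Yes

Sat(AX done) = {s : every successor in {q0, q1, q3}} = {q0, q1, q2}
q0 ∈ Sat(AX done) = {q0, q1, q2}, so the formula holds at q0.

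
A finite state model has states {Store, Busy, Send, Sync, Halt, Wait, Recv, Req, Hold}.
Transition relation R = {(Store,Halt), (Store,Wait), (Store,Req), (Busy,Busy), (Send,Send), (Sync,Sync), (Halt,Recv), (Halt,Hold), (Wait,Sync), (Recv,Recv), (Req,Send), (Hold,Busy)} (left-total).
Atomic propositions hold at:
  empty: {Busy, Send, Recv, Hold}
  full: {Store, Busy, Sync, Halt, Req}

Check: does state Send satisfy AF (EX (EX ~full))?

Yes

Sat(~full) = {Send, Wait, Recv, Hold}
Sat(EX ~full) = {s : some successor in {Send, Wait, Recv, Hold}} = {Store, Send, Halt, Recv, Req}
Sat(EX (EX ~full)) = {s : some successor in {Store, Send, Halt, Recv, Req}} = {Store, Send, Halt, Recv, Req}
AF (EX (EX ~full)): least fixpoint, start Z0 = {Store, Send, Halt, Recv, Req}, add states with every successor in Z. Already a fixed point.
Sat(AF (EX (EX ~full))) = {Store, Send, Halt, Recv, Req}
Send ∈ Sat(AF (EX (EX ~full))) = {Store, Send, Halt, Recv, Req}, so the formula holds at Send.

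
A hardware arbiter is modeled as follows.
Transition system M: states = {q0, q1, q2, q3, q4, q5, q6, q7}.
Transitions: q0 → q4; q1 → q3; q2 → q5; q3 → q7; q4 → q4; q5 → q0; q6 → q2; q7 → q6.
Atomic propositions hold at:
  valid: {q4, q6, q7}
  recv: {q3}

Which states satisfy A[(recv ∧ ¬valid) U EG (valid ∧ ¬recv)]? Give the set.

Sat(¬valid) = {q0, q1, q2, q3, q5}
Sat(recv ∧ ¬valid) = {q3}
Sat(¬recv) = {q0, q1, q2, q4, q5, q6, q7}
Sat(valid ∧ ¬recv) = {q4, q6, q7}
EG (valid ∧ ¬recv): greatest fixpoint, start Z0 = {q4, q6, q7}, keep only states in Sat with some successor in Z. Z1 = {q4, q7}; Z2 = {q4}; fixed.
Sat(EG (valid ∧ ¬recv)) = {q4}
A[(recv ∧ ¬valid) U EG (valid ∧ ¬recv)]: least fixpoint, start Z0 = Sat(EG (valid ∧ ¬recv)) = {q4}, add states in Sat(recv ∧ ¬valid) with every successor in Z. Already a fixed point.
Sat(A[(recv ∧ ¬valid) U EG (valid ∧ ¬recv)]) = {q4}

{q4}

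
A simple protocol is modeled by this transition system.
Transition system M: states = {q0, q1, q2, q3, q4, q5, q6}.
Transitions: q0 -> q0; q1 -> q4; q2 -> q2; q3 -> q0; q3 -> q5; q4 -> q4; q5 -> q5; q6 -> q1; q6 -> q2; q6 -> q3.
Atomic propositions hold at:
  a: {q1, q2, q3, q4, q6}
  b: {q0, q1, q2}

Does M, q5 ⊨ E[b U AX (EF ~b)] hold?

Sat(~b) = {q3, q4, q5, q6}
EF ~b: least fixpoint, start Z0 = {q3, q4, q5, q6}, add states with some successor in Z. Z1 = {q1, q3, q4, q5, q6}; fixed.
Sat(EF ~b) = {q1, q3, q4, q5, q6}
Sat(AX (EF ~b)) = {s : every successor in {q1, q3, q4, q5, q6}} = {q1, q4, q5}
E[b U AX (EF ~b)]: least fixpoint, start Z0 = Sat(AX (EF ~b)) = {q1, q4, q5}, add states in Sat(b) with some successor in Z. Already a fixed point.
Sat(E[b U AX (EF ~b)]) = {q1, q4, q5}
q5 ∈ Sat(E[b U AX (EF ~b)]) = {q1, q4, q5}, so the formula holds at q5.

Yes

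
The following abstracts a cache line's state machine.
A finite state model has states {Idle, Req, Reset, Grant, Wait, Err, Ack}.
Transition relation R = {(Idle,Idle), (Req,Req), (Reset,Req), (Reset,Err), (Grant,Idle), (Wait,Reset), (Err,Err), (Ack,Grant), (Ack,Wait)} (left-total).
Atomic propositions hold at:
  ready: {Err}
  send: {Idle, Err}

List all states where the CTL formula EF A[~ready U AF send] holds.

{Idle, Reset, Grant, Wait, Err, Ack}

Sat(~ready) = {Idle, Req, Reset, Grant, Wait, Ack}
AF send: least fixpoint, start Z0 = {Idle, Err}, add states with every successor in Z. Z1 = {Idle, Grant, Err}; fixed.
Sat(AF send) = {Idle, Grant, Err}
A[~ready U AF send]: least fixpoint, start Z0 = Sat(AF send) = {Idle, Grant, Err}, add states in Sat(~ready) with every successor in Z. Already a fixed point.
Sat(A[~ready U AF send]) = {Idle, Grant, Err}
EF A[~ready U AF send]: least fixpoint, start Z0 = {Idle, Grant, Err}, add states with some successor in Z. Z1 = {Idle, Reset, Grant, Err, Ack}; Z2 = {Idle, Reset, Grant, Wait, Err, Ack}; fixed.
Sat(EF A[~ready U AF send]) = {Idle, Reset, Grant, Wait, Err, Ack}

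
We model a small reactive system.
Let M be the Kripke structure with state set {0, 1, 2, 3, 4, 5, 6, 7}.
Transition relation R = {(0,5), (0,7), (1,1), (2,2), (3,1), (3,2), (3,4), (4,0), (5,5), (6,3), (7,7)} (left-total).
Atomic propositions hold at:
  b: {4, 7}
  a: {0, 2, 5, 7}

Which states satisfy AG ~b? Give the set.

Sat(~b) = {0, 1, 2, 3, 5, 6}
AG ~b: greatest fixpoint, start Z0 = {0, 1, 2, 3, 5, 6}, keep only states in Sat with every successor in Z. Z1 = {1, 2, 5, 6}; Z2 = {1, 2, 5}; fixed.
Sat(AG ~b) = {1, 2, 5}

{1, 2, 5}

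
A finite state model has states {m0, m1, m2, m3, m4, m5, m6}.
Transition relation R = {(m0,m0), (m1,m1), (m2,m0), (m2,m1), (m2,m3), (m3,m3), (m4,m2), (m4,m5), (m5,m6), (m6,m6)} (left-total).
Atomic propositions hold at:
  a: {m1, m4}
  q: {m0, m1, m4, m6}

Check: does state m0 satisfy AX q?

Sat(AX q) = {s : every successor in {m0, m1, m4, m6}} = {m0, m1, m5, m6}
m0 ∈ Sat(AX q) = {m0, m1, m5, m6}, so the formula holds at m0.

Yes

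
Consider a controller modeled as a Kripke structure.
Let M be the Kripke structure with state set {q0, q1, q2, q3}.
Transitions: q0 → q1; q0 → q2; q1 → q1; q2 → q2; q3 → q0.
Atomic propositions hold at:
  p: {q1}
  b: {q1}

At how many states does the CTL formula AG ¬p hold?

1

Sat(¬p) = {q0, q2, q3}
AG ¬p: greatest fixpoint, start Z0 = {q0, q2, q3}, keep only states in Sat with every successor in Z. Z1 = {q2, q3}; Z2 = {q2}; fixed.
Sat(AG ¬p) = {q2}
|Sat(AG ¬p)| = |{q2}| = 1.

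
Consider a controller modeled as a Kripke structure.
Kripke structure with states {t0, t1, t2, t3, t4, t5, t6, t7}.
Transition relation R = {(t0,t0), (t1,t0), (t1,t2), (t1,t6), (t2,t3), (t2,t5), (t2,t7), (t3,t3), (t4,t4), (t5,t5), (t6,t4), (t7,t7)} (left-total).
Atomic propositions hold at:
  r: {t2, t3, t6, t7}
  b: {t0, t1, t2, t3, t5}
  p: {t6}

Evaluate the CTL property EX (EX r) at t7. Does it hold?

Yes

Sat(EX r) = {s : some successor in {t2, t3, t6, t7}} = {t1, t2, t3, t7}
Sat(EX (EX r)) = {s : some successor in {t1, t2, t3, t7}} = {t1, t2, t3, t7}
t7 ∈ Sat(EX (EX r)) = {t1, t2, t3, t7}, so the formula holds at t7.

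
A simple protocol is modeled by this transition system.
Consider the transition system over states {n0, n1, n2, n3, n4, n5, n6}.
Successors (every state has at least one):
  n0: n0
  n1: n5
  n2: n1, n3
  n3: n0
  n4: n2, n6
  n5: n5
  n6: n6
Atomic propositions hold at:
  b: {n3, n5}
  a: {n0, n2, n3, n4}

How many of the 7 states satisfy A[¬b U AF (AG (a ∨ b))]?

Sat(¬b) = {n0, n1, n2, n4, n6}
Sat(a ∨ b) = {n0, n2, n3, n4, n5}
AG (a ∨ b): greatest fixpoint, start Z0 = {n0, n2, n3, n4, n5}, keep only states in Sat with every successor in Z. Z1 = {n0, n3, n5}; fixed.
Sat(AG (a ∨ b)) = {n0, n3, n5}
AF (AG (a ∨ b)): least fixpoint, start Z0 = {n0, n3, n5}, add states with every successor in Z. Z1 = {n0, n1, n3, n5}; Z2 = {n0, n1, n2, n3, n5}; fixed.
Sat(AF (AG (a ∨ b))) = {n0, n1, n2, n3, n5}
A[¬b U AF (AG (a ∨ b))]: least fixpoint, start Z0 = Sat(AF (AG (a ∨ b))) = {n0, n1, n2, n3, n5}, add states in Sat(¬b) with every successor in Z. Already a fixed point.
Sat(A[¬b U AF (AG (a ∨ b))]) = {n0, n1, n2, n3, n5}
|Sat(A[¬b U AF (AG (a ∨ b))])| = |{n0, n1, n2, n3, n5}| = 5.

5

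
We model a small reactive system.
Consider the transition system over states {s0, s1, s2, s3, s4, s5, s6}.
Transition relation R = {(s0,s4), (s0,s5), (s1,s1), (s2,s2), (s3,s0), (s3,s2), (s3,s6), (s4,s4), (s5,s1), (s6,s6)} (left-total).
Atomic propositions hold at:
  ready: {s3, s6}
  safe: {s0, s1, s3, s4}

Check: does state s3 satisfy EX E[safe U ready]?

E[safe U ready]: least fixpoint, start Z0 = Sat(ready) = {s3, s6}, add states in Sat(safe) with some successor in Z. Already a fixed point.
Sat(E[safe U ready]) = {s3, s6}
Sat(EX E[safe U ready]) = {s : some successor in {s3, s6}} = {s3, s6}
s3 ∈ Sat(EX E[safe U ready]) = {s3, s6}, so the formula holds at s3.

Yes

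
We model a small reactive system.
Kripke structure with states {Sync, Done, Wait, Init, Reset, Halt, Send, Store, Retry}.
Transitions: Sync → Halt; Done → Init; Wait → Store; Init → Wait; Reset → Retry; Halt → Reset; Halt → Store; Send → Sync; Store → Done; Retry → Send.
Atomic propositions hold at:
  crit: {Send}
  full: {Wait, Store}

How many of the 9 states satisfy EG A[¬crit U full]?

4

Sat(¬crit) = {Sync, Done, Wait, Init, Reset, Halt, Store, Retry}
A[¬crit U full]: least fixpoint, start Z0 = Sat(full) = {Wait, Store}, add states in Sat(¬crit) with every successor in Z. Z1 = {Wait, Init, Store}; Z2 = {Done, Wait, Init, Store}; fixed.
Sat(A[¬crit U full]) = {Done, Wait, Init, Store}
EG A[¬crit U full]: greatest fixpoint, start Z0 = {Done, Wait, Init, Store}, keep only states in Sat with some successor in Z. Already a fixed point.
Sat(EG A[¬crit U full]) = {Done, Wait, Init, Store}
|Sat(EG A[¬crit U full])| = |{Done, Wait, Init, Store}| = 4.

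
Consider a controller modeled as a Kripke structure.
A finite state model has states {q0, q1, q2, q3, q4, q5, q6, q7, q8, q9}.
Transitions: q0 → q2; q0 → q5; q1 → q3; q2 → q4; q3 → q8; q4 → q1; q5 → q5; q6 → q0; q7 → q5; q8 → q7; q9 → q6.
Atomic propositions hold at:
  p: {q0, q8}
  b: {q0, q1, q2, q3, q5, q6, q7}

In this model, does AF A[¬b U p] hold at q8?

Sat(¬b) = {q4, q8, q9}
A[¬b U p]: least fixpoint, start Z0 = Sat(p) = {q0, q8}, add states in Sat(¬b) with every successor in Z. Already a fixed point.
Sat(A[¬b U p]) = {q0, q8}
AF A[¬b U p]: least fixpoint, start Z0 = {q0, q8}, add states with every successor in Z. Z1 = {q0, q3, q6, q8}; Z2 = {q0, q1, q3, q6, q8, q9}; Z3 = {q0, q1, q3, q4, q6, q8, q9}; Z4 = {q0, q1, q2, q3, q4, q6, q8, q9}; fixed.
Sat(AF A[¬b U p]) = {q0, q1, q2, q3, q4, q6, q8, q9}
q8 ∈ Sat(AF A[¬b U p]) = {q0, q1, q2, q3, q4, q6, q8, q9}, so the formula holds at q8.

Yes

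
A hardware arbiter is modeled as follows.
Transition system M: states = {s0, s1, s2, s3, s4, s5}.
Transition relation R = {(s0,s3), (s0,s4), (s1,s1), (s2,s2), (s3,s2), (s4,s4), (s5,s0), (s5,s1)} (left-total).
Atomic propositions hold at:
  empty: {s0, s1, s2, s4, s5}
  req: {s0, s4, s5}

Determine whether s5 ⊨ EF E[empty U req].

Yes

E[empty U req]: least fixpoint, start Z0 = Sat(req) = {s0, s4, s5}, add states in Sat(empty) with some successor in Z. Already a fixed point.
Sat(E[empty U req]) = {s0, s4, s5}
EF E[empty U req]: least fixpoint, start Z0 = {s0, s4, s5}, add states with some successor in Z. Already a fixed point.
Sat(EF E[empty U req]) = {s0, s4, s5}
s5 ∈ Sat(EF E[empty U req]) = {s0, s4, s5}, so the formula holds at s5.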